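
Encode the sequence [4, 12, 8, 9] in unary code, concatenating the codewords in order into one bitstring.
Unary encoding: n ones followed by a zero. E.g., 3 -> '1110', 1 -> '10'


Encode each number as n ones followed by a terminating 0:
  4 -> 11110 (5 bits)
  12 -> 1111111111110 (13 bits)
  8 -> 111111110 (9 bits)
  9 -> 1111111110 (10 bits)
Total length = 5 + 13 + 9 + 10 = 37 bits.

Unary([4, 12, 8, 9]) = 1111011111111111101111111101111111110 (37 bits)


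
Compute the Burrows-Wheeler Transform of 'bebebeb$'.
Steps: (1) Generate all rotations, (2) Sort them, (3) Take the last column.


Rotations (sorted):
  0: $bebebeb -> last char: b
  1: b$bebebe -> last char: e
  2: beb$bebe -> last char: e
  3: bebeb$be -> last char: e
  4: bebebeb$ -> last char: $
  5: eb$bebeb -> last char: b
  6: ebeb$beb -> last char: b
  7: ebebeb$b -> last char: b


BWT = beee$bbb


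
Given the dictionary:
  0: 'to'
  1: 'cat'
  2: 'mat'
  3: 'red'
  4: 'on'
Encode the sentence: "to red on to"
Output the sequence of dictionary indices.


Look up each word in the dictionary:
  'to' -> 0
  'red' -> 3
  'on' -> 4
  'to' -> 0

Encoded: [0, 3, 4, 0]


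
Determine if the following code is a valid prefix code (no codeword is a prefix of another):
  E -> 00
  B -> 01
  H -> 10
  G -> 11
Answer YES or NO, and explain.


Checking each pair (does one codeword prefix another?):
  E='00' vs B='01': no prefix
  E='00' vs H='10': no prefix
  E='00' vs G='11': no prefix
  B='01' vs E='00': no prefix
  B='01' vs H='10': no prefix
  B='01' vs G='11': no prefix
  H='10' vs E='00': no prefix
  H='10' vs B='01': no prefix
  H='10' vs G='11': no prefix
  G='11' vs E='00': no prefix
  G='11' vs B='01': no prefix
  G='11' vs H='10': no prefix
No violation found over all pairs.

YES -- this is a valid prefix code. No codeword is a prefix of any other codeword.


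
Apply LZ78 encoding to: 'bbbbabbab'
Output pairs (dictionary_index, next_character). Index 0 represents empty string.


LZ78 encoding steps:
Dictionary: {0: ''}
Step 1: w='' (idx 0), next='b' -> output (0, 'b'), add 'b' as idx 1
Step 2: w='b' (idx 1), next='b' -> output (1, 'b'), add 'bb' as idx 2
Step 3: w='b' (idx 1), next='a' -> output (1, 'a'), add 'ba' as idx 3
Step 4: w='bb' (idx 2), next='a' -> output (2, 'a'), add 'bba' as idx 4
Step 5: w='b' (idx 1), end of input -> output (1, '')


Encoded: [(0, 'b'), (1, 'b'), (1, 'a'), (2, 'a'), (1, '')]


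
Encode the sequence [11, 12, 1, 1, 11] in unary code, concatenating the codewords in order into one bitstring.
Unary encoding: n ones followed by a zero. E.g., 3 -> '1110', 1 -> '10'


Encode each number as n ones followed by a terminating 0:
  11 -> 111111111110 (12 bits)
  12 -> 1111111111110 (13 bits)
  1 -> 10 (2 bits)
  1 -> 10 (2 bits)
  11 -> 111111111110 (12 bits)
Total length = 12 + 13 + 2 + 2 + 12 = 41 bits.

Unary([11, 12, 1, 1, 11]) = 11111111111011111111111101010111111111110 (41 bits)


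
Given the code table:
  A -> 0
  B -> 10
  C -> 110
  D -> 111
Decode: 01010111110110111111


Decoding:
0 -> A
10 -> B
10 -> B
111 -> D
110 -> C
110 -> C
111 -> D
111 -> D


Result: ABBDCCDD


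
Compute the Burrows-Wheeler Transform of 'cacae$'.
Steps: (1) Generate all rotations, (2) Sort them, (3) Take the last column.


Rotations (sorted):
  0: $cacae -> last char: e
  1: acae$c -> last char: c
  2: ae$cac -> last char: c
  3: cacae$ -> last char: $
  4: cae$ca -> last char: a
  5: e$caca -> last char: a


BWT = ecc$aa


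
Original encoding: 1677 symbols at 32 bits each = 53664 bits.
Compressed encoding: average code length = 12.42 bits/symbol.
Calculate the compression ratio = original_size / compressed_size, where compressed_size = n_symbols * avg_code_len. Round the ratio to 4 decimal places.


original_size = n_symbols * orig_bits = 1677 * 32 = 53664 bits
compressed_size = n_symbols * avg_code_len = 1677 * 12.42 = 20828.34 bits
ratio = original_size / compressed_size = 53664 / 20828.34 = 2.5765

Compression ratio = 2.5765


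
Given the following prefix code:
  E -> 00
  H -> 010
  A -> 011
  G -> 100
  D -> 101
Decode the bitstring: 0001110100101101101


Decoding step by step:
Bits 00 -> E
Bits 011 -> A
Bits 101 -> D
Bits 00 -> E
Bits 101 -> D
Bits 101 -> D
Bits 101 -> D


Decoded message: EADEDDD


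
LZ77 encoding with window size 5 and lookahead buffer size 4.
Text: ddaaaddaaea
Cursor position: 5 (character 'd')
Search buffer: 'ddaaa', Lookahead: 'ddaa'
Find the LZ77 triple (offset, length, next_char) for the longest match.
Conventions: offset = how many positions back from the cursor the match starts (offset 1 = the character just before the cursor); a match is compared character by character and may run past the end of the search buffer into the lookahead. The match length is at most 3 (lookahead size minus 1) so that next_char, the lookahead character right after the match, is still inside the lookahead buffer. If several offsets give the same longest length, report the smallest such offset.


Try each offset into the search buffer:
  offset=1 (pos 4, char 'a'): match length 0
  offset=2 (pos 3, char 'a'): match length 0
  offset=3 (pos 2, char 'a'): match length 0
  offset=4 (pos 1, char 'd'): match length 1
  offset=5 (pos 0, char 'd'): match length 3
Longest match has length 3 at offset 5.
next_char = character at position 5 + 3 = 8 -> 'a'

Best match: offset=5, length=3 (matching 'dda' starting at position 0)
LZ77 triple: (5, 3, 'a')


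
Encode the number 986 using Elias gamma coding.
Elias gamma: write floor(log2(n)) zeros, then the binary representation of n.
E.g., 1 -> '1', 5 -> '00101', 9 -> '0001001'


num_bits = floor(log2(986)) + 1 = 10
leading_zeros = num_bits - 1 = 9
binary(986) = 1111011010

Elias gamma(986) = '000000000' + '1111011010' = 0000000001111011010 (19 bits)


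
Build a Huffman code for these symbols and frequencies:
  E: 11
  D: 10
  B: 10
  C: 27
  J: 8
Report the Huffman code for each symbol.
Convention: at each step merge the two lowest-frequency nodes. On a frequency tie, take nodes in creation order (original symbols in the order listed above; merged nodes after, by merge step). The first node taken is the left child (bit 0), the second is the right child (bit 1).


Huffman tree construction:
Step 1: Merge J(8) + D(10) = 18
Step 2: Merge B(10) + E(11) = 21
Step 3: Merge (J+D)(18) + (B+E)(21) = 39
Step 4: Merge C(27) + ((J+D)+(B+E))(39) = 66
Read each symbol's code off the tree from the root (left child = 0, right child = 1).

Codes:
  E: 111 (length 3)
  D: 101 (length 3)
  B: 110 (length 3)
  C: 0 (length 1)
  J: 100 (length 3)
Average code length: 144/66 = 2.1818 bits/symbol


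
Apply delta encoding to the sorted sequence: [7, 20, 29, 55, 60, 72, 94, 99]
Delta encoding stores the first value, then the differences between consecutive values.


First value: 7
Deltas:
  20 - 7 = 13
  29 - 20 = 9
  55 - 29 = 26
  60 - 55 = 5
  72 - 60 = 12
  94 - 72 = 22
  99 - 94 = 5


Delta encoded: [7, 13, 9, 26, 5, 12, 22, 5]


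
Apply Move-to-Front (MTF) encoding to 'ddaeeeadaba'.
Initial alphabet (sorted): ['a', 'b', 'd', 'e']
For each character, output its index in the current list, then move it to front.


MTF encoding:
'd': index 2 in ['a', 'b', 'd', 'e'] -> ['d', 'a', 'b', 'e']
'd': index 0 in ['d', 'a', 'b', 'e'] -> ['d', 'a', 'b', 'e']
'a': index 1 in ['d', 'a', 'b', 'e'] -> ['a', 'd', 'b', 'e']
'e': index 3 in ['a', 'd', 'b', 'e'] -> ['e', 'a', 'd', 'b']
'e': index 0 in ['e', 'a', 'd', 'b'] -> ['e', 'a', 'd', 'b']
'e': index 0 in ['e', 'a', 'd', 'b'] -> ['e', 'a', 'd', 'b']
'a': index 1 in ['e', 'a', 'd', 'b'] -> ['a', 'e', 'd', 'b']
'd': index 2 in ['a', 'e', 'd', 'b'] -> ['d', 'a', 'e', 'b']
'a': index 1 in ['d', 'a', 'e', 'b'] -> ['a', 'd', 'e', 'b']
'b': index 3 in ['a', 'd', 'e', 'b'] -> ['b', 'a', 'd', 'e']
'a': index 1 in ['b', 'a', 'd', 'e'] -> ['a', 'b', 'd', 'e']


Output: [2, 0, 1, 3, 0, 0, 1, 2, 1, 3, 1]


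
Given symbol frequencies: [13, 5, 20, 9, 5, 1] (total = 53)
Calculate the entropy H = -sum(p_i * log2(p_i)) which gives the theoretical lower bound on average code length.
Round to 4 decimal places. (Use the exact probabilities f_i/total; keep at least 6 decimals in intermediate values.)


Per-symbol terms -p_i * log2(p_i) with p_i = f_i/53:
  p = 13/53 = 0.245283: log2(p) = -2.027481, -p*log2(p) = 0.497307
  p = 5/53 = 0.094340: log2(p) = -3.405992, -p*log2(p) = 0.321320
  p = 20/53 = 0.377358: log2(p) = -1.405992, -p*log2(p) = 0.530563
  p = 9/53 = 0.169811: log2(p) = -2.557995, -p*log2(p) = 0.434377
  p = 5/53 = 0.094340: log2(p) = -3.405992, -p*log2(p) = 0.321320
  p = 1/53 = 0.018868: log2(p) = -5.727920, -p*log2(p) = 0.108074
H = 0.497307 + 0.321320 + 0.530563 + 0.434377 + 0.321320 + 0.108074 = 2.212961

H = 2.213 bits/symbol


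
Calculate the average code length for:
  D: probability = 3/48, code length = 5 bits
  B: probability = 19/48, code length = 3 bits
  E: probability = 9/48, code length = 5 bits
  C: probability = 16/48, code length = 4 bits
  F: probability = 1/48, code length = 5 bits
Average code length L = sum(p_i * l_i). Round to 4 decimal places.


Weighted contributions p_i * l_i:
  D: (3/48) * 5 = 15/48
  B: (19/48) * 3 = 57/48
  E: (9/48) * 5 = 45/48
  C: (16/48) * 4 = 64/48
  F: (1/48) * 5 = 5/48
Sum = (15 + 57 + 45 + 64 + 5)/48 = 186/48

L = 186/48 = 3.8750 bits/symbol


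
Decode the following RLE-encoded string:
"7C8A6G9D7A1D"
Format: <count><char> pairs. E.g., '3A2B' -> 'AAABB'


Expanding each <count><char> pair:
  7C -> 'CCCCCCC'
  8A -> 'AAAAAAAA'
  6G -> 'GGGGGG'
  9D -> 'DDDDDDDDD'
  7A -> 'AAAAAAA'
  1D -> 'D'

Decoded = CCCCCCCAAAAAAAAGGGGGGDDDDDDDDDAAAAAAAD


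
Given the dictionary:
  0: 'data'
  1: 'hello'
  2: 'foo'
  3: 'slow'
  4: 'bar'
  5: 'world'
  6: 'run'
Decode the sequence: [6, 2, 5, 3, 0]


Look up each index in the dictionary:
  6 -> 'run'
  2 -> 'foo'
  5 -> 'world'
  3 -> 'slow'
  0 -> 'data'

Decoded: "run foo world slow data"


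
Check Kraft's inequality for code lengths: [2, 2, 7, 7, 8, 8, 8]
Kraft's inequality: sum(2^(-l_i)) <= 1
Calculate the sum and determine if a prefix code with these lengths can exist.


Sum = 2^(-2) + 2^(-2) + 2^(-7) + 2^(-7) + 2^(-8) + 2^(-8) + 2^(-8)
    = 0.25 + 0.25 + 0.0078125 + 0.0078125 + 0.00390625 + 0.00390625 + 0.00390625
    = 135/256 = 0.52734375
Since 0.52734375 <= 1, Kraft's inequality IS satisfied.
A prefix code with these lengths CAN exist.

Kraft sum = 0.52734375. Satisfied.


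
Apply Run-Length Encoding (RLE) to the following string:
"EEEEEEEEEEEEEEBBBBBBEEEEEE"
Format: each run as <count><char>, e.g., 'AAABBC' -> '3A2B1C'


Scanning runs left to right:
  i=0: run of 'E' x 14 -> '14E'
  i=14: run of 'B' x 6 -> '6B'
  i=20: run of 'E' x 6 -> '6E'

RLE = 14E6B6E


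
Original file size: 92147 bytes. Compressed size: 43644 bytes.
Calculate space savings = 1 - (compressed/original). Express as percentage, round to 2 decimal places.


ratio = compressed/original = 43644/92147 = 0.473635
savings = 1 - ratio = 1 - 0.473635 = 0.526365
as a percentage: 0.526365 * 100 = 52.64%

Space savings = 1 - 43644/92147 = 52.64%


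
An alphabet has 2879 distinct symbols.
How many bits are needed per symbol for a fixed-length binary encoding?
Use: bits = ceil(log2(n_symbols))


log2(2879) = 11.4914
Bracket: 2^11 = 2048 < 2879 <= 2^12 = 4096
So ceil(log2(2879)) = 12

bits = ceil(log2(2879)) = ceil(11.4914) = 12 bits


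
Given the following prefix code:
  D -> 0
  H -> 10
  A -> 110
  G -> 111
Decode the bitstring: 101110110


Decoding step by step:
Bits 10 -> H
Bits 111 -> G
Bits 0 -> D
Bits 110 -> A


Decoded message: HGDA


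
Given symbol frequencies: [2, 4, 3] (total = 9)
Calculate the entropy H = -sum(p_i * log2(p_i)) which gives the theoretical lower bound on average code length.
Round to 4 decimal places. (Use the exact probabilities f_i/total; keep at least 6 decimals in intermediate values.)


Per-symbol terms -p_i * log2(p_i) with p_i = f_i/9:
  p = 2/9 = 0.222222: log2(p) = -2.169925, -p*log2(p) = 0.482206
  p = 4/9 = 0.444444: log2(p) = -1.169925, -p*log2(p) = 0.519967
  p = 3/9 = 0.333333: log2(p) = -1.584963, -p*log2(p) = 0.528321
H = 0.482206 + 0.519967 + 0.528321 = 1.530494

H = 1.5305 bits/symbol


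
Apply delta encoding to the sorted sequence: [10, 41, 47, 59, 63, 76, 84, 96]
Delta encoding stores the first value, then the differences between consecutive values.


First value: 10
Deltas:
  41 - 10 = 31
  47 - 41 = 6
  59 - 47 = 12
  63 - 59 = 4
  76 - 63 = 13
  84 - 76 = 8
  96 - 84 = 12


Delta encoded: [10, 31, 6, 12, 4, 13, 8, 12]


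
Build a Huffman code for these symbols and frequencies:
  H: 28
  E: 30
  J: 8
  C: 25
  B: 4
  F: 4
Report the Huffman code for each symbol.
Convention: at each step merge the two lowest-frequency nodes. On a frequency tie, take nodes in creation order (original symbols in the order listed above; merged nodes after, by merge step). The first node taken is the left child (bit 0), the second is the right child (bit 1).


Huffman tree construction:
Step 1: Merge B(4) + F(4) = 8
Step 2: Merge J(8) + (B+F)(8) = 16
Step 3: Merge (J+(B+F))(16) + C(25) = 41
Step 4: Merge H(28) + E(30) = 58
Step 5: Merge ((J+(B+F))+C)(41) + (H+E)(58) = 99
Read each symbol's code off the tree from the root (left child = 0, right child = 1).

Codes:
  H: 10 (length 2)
  E: 11 (length 2)
  J: 000 (length 3)
  C: 01 (length 2)
  B: 0010 (length 4)
  F: 0011 (length 4)
Average code length: 222/99 = 2.2424 bits/symbol


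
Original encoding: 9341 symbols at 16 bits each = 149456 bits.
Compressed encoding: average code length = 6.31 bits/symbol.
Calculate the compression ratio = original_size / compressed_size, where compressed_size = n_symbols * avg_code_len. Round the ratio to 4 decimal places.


original_size = n_symbols * orig_bits = 9341 * 16 = 149456 bits
compressed_size = n_symbols * avg_code_len = 9341 * 6.31 = 58941.71 bits
ratio = original_size / compressed_size = 149456 / 58941.71 = 2.5357

Compression ratio = 2.5357


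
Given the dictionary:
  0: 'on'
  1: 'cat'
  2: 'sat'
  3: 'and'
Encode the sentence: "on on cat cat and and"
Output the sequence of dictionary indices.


Look up each word in the dictionary:
  'on' -> 0
  'on' -> 0
  'cat' -> 1
  'cat' -> 1
  'and' -> 3
  'and' -> 3

Encoded: [0, 0, 1, 1, 3, 3]


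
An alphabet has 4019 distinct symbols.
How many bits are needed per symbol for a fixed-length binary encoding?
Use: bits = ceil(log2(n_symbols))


log2(4019) = 11.9726
Bracket: 2^11 = 2048 < 4019 <= 2^12 = 4096
So ceil(log2(4019)) = 12

bits = ceil(log2(4019)) = ceil(11.9726) = 12 bits


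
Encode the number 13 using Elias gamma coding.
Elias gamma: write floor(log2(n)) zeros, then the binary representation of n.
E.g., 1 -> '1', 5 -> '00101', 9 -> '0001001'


num_bits = floor(log2(13)) + 1 = 4
leading_zeros = num_bits - 1 = 3
binary(13) = 1101

Elias gamma(13) = '000' + '1101' = 0001101 (7 bits)


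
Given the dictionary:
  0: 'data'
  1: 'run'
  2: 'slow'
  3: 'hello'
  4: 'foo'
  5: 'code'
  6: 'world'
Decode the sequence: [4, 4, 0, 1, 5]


Look up each index in the dictionary:
  4 -> 'foo'
  4 -> 'foo'
  0 -> 'data'
  1 -> 'run'
  5 -> 'code'

Decoded: "foo foo data run code"


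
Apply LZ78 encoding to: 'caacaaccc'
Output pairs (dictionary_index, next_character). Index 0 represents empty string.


LZ78 encoding steps:
Dictionary: {0: ''}
Step 1: w='' (idx 0), next='c' -> output (0, 'c'), add 'c' as idx 1
Step 2: w='' (idx 0), next='a' -> output (0, 'a'), add 'a' as idx 2
Step 3: w='a' (idx 2), next='c' -> output (2, 'c'), add 'ac' as idx 3
Step 4: w='a' (idx 2), next='a' -> output (2, 'a'), add 'aa' as idx 4
Step 5: w='c' (idx 1), next='c' -> output (1, 'c'), add 'cc' as idx 5
Step 6: w='c' (idx 1), end of input -> output (1, '')


Encoded: [(0, 'c'), (0, 'a'), (2, 'c'), (2, 'a'), (1, 'c'), (1, '')]


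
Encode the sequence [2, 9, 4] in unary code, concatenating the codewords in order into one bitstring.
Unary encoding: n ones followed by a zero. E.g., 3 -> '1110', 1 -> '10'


Encode each number as n ones followed by a terminating 0:
  2 -> 110 (3 bits)
  9 -> 1111111110 (10 bits)
  4 -> 11110 (5 bits)
Total length = 3 + 10 + 5 = 18 bits.

Unary([2, 9, 4]) = 110111111111011110 (18 bits)


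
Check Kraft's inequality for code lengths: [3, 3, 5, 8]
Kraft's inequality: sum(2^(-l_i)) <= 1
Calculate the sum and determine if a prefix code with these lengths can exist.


Sum = 2^(-3) + 2^(-3) + 2^(-5) + 2^(-8)
    = 0.125 + 0.125 + 0.03125 + 0.00390625
    = 73/256 = 0.28515625
Since 0.28515625 <= 1, Kraft's inequality IS satisfied.
A prefix code with these lengths CAN exist.

Kraft sum = 0.28515625. Satisfied.


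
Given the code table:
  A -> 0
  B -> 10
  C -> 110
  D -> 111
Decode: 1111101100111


Decoding:
111 -> D
110 -> C
110 -> C
0 -> A
111 -> D


Result: DCCAD


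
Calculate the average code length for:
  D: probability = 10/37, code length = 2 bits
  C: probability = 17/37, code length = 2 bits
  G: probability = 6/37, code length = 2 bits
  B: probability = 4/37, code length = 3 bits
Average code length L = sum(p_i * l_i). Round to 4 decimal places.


Weighted contributions p_i * l_i:
  D: (10/37) * 2 = 20/37
  C: (17/37) * 2 = 34/37
  G: (6/37) * 2 = 12/37
  B: (4/37) * 3 = 12/37
Sum = (20 + 34 + 12 + 12)/37 = 78/37

L = 78/37 = 2.1081 bits/symbol


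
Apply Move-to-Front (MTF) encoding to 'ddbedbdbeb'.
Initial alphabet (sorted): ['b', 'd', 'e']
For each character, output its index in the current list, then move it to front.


MTF encoding:
'd': index 1 in ['b', 'd', 'e'] -> ['d', 'b', 'e']
'd': index 0 in ['d', 'b', 'e'] -> ['d', 'b', 'e']
'b': index 1 in ['d', 'b', 'e'] -> ['b', 'd', 'e']
'e': index 2 in ['b', 'd', 'e'] -> ['e', 'b', 'd']
'd': index 2 in ['e', 'b', 'd'] -> ['d', 'e', 'b']
'b': index 2 in ['d', 'e', 'b'] -> ['b', 'd', 'e']
'd': index 1 in ['b', 'd', 'e'] -> ['d', 'b', 'e']
'b': index 1 in ['d', 'b', 'e'] -> ['b', 'd', 'e']
'e': index 2 in ['b', 'd', 'e'] -> ['e', 'b', 'd']
'b': index 1 in ['e', 'b', 'd'] -> ['b', 'e', 'd']


Output: [1, 0, 1, 2, 2, 2, 1, 1, 2, 1]


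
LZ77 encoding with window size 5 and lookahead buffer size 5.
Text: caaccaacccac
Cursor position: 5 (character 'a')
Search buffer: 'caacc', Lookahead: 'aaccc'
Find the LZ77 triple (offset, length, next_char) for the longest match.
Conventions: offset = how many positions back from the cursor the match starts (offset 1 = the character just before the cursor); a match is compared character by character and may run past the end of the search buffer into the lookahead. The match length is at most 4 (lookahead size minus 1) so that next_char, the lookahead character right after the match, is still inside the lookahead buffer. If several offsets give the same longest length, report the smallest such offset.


Try each offset into the search buffer:
  offset=1 (pos 4, char 'c'): match length 0
  offset=2 (pos 3, char 'c'): match length 0
  offset=3 (pos 2, char 'a'): match length 1
  offset=4 (pos 1, char 'a'): match length 4
  offset=5 (pos 0, char 'c'): match length 0
Longest match has length 4 at offset 4.
next_char = character at position 5 + 4 = 9 -> 'c'

Best match: offset=4, length=4 (matching 'aacc' starting at position 1)
LZ77 triple: (4, 4, 'c')


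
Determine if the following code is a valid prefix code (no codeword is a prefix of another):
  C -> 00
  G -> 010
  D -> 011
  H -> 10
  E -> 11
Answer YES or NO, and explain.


Checking each pair (does one codeword prefix another?):
  C='00' vs G='010': no prefix
  C='00' vs D='011': no prefix
  C='00' vs H='10': no prefix
  C='00' vs E='11': no prefix
  G='010' vs C='00': no prefix
  G='010' vs D='011': no prefix
  G='010' vs H='10': no prefix
  G='010' vs E='11': no prefix
  D='011' vs C='00': no prefix
  D='011' vs G='010': no prefix
  D='011' vs H='10': no prefix
  D='011' vs E='11': no prefix
  H='10' vs C='00': no prefix
  H='10' vs G='010': no prefix
  H='10' vs D='011': no prefix
  H='10' vs E='11': no prefix
  E='11' vs C='00': no prefix
  E='11' vs G='010': no prefix
  E='11' vs D='011': no prefix
  E='11' vs H='10': no prefix
No violation found over all pairs.

YES -- this is a valid prefix code. No codeword is a prefix of any other codeword.


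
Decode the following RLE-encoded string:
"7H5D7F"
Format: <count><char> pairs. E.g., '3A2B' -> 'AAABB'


Expanding each <count><char> pair:
  7H -> 'HHHHHHH'
  5D -> 'DDDDD'
  7F -> 'FFFFFFF'

Decoded = HHHHHHHDDDDDFFFFFFF


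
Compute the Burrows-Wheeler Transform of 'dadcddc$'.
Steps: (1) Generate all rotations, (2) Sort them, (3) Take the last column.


Rotations (sorted):
  0: $dadcddc -> last char: c
  1: adcddc$d -> last char: d
  2: c$dadcdd -> last char: d
  3: cddc$dad -> last char: d
  4: dadcddc$ -> last char: $
  5: dc$dadcd -> last char: d
  6: dcddc$da -> last char: a
  7: ddc$dadc -> last char: c


BWT = cddd$dac


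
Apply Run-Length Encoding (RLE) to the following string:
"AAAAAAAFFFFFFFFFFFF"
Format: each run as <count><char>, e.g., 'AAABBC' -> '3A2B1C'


Scanning runs left to right:
  i=0: run of 'A' x 7 -> '7A'
  i=7: run of 'F' x 12 -> '12F'

RLE = 7A12F


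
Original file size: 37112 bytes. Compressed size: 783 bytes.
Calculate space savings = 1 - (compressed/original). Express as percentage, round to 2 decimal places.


ratio = compressed/original = 783/37112 = 0.021098
savings = 1 - ratio = 1 - 0.021098 = 0.978902
as a percentage: 0.978902 * 100 = 97.89%

Space savings = 1 - 783/37112 = 97.89%


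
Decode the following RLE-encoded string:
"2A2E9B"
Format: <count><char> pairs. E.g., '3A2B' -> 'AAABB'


Expanding each <count><char> pair:
  2A -> 'AA'
  2E -> 'EE'
  9B -> 'BBBBBBBBB'

Decoded = AAEEBBBBBBBBB


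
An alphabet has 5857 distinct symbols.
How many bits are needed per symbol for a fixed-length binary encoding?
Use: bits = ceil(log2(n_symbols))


log2(5857) = 12.5159
Bracket: 2^12 = 4096 < 5857 <= 2^13 = 8192
So ceil(log2(5857)) = 13

bits = ceil(log2(5857)) = ceil(12.5159) = 13 bits


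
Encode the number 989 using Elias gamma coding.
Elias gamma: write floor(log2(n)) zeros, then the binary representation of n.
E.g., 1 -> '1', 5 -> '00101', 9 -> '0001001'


num_bits = floor(log2(989)) + 1 = 10
leading_zeros = num_bits - 1 = 9
binary(989) = 1111011101

Elias gamma(989) = '000000000' + '1111011101' = 0000000001111011101 (19 bits)


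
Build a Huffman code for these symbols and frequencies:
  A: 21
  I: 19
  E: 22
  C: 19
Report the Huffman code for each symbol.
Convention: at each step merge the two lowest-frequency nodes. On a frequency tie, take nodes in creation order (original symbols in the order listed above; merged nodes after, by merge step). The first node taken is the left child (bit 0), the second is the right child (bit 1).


Huffman tree construction:
Step 1: Merge I(19) + C(19) = 38
Step 2: Merge A(21) + E(22) = 43
Step 3: Merge (I+C)(38) + (A+E)(43) = 81
Read each symbol's code off the tree from the root (left child = 0, right child = 1).

Codes:
  A: 10 (length 2)
  I: 00 (length 2)
  E: 11 (length 2)
  C: 01 (length 2)
Average code length: 162/81 = 2.0000 bits/symbol


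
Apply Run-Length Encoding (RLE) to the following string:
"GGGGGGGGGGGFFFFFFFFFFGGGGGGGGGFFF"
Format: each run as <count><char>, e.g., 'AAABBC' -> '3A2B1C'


Scanning runs left to right:
  i=0: run of 'G' x 11 -> '11G'
  i=11: run of 'F' x 10 -> '10F'
  i=21: run of 'G' x 9 -> '9G'
  i=30: run of 'F' x 3 -> '3F'

RLE = 11G10F9G3F


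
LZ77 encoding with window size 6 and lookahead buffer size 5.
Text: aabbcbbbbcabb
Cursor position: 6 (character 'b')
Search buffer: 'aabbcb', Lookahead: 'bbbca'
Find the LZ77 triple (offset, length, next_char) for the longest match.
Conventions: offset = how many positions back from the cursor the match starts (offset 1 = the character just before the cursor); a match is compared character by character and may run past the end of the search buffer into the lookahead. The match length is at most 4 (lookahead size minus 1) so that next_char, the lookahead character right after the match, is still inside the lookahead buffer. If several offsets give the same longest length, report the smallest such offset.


Try each offset into the search buffer:
  offset=1 (pos 5, char 'b'): match length 3
  offset=2 (pos 4, char 'c'): match length 0
  offset=3 (pos 3, char 'b'): match length 1
  offset=4 (pos 2, char 'b'): match length 2
  offset=5 (pos 1, char 'a'): match length 0
  offset=6 (pos 0, char 'a'): match length 0
Longest match has length 3 at offset 1.
next_char = character at position 6 + 3 = 9 -> 'c'

Best match: offset=1, length=3 (matching 'bbb' starting at position 5)
LZ77 triple: (1, 3, 'c')


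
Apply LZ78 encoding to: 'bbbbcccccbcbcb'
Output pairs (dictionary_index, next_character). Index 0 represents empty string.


LZ78 encoding steps:
Dictionary: {0: ''}
Step 1: w='' (idx 0), next='b' -> output (0, 'b'), add 'b' as idx 1
Step 2: w='b' (idx 1), next='b' -> output (1, 'b'), add 'bb' as idx 2
Step 3: w='b' (idx 1), next='c' -> output (1, 'c'), add 'bc' as idx 3
Step 4: w='' (idx 0), next='c' -> output (0, 'c'), add 'c' as idx 4
Step 5: w='c' (idx 4), next='c' -> output (4, 'c'), add 'cc' as idx 5
Step 6: w='c' (idx 4), next='b' -> output (4, 'b'), add 'cb' as idx 6
Step 7: w='cb' (idx 6), next='c' -> output (6, 'c'), add 'cbc' as idx 7
Step 8: w='b' (idx 1), end of input -> output (1, '')


Encoded: [(0, 'b'), (1, 'b'), (1, 'c'), (0, 'c'), (4, 'c'), (4, 'b'), (6, 'c'), (1, '')]


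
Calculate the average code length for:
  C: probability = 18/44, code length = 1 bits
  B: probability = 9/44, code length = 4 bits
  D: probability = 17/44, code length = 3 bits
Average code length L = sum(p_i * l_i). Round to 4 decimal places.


Weighted contributions p_i * l_i:
  C: (18/44) * 1 = 18/44
  B: (9/44) * 4 = 36/44
  D: (17/44) * 3 = 51/44
Sum = (18 + 36 + 51)/44 = 105/44

L = 105/44 = 2.3864 bits/symbol


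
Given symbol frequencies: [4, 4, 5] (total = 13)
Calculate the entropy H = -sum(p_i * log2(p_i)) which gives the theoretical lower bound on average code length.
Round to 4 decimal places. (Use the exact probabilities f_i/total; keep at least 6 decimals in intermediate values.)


Per-symbol terms -p_i * log2(p_i) with p_i = f_i/13:
  p = 4/13 = 0.307692: log2(p) = -1.700440, -p*log2(p) = 0.523212
  p = 4/13 = 0.307692: log2(p) = -1.700440, -p*log2(p) = 0.523212
  p = 5/13 = 0.384615: log2(p) = -1.378512, -p*log2(p) = 0.530197
H = 0.523212 + 0.523212 + 0.530197 = 1.576621

H = 1.5766 bits/symbol


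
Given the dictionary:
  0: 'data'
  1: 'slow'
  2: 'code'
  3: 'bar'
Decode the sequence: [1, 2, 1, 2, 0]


Look up each index in the dictionary:
  1 -> 'slow'
  2 -> 'code'
  1 -> 'slow'
  2 -> 'code'
  0 -> 'data'

Decoded: "slow code slow code data"


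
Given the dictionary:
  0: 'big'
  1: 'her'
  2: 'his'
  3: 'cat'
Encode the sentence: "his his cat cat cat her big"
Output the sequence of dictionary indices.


Look up each word in the dictionary:
  'his' -> 2
  'his' -> 2
  'cat' -> 3
  'cat' -> 3
  'cat' -> 3
  'her' -> 1
  'big' -> 0

Encoded: [2, 2, 3, 3, 3, 1, 0]


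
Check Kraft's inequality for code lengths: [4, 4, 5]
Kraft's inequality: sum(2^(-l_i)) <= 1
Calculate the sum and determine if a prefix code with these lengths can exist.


Sum = 2^(-4) + 2^(-4) + 2^(-5)
    = 0.0625 + 0.0625 + 0.03125
    = 5/32 = 0.15625
Since 0.15625 <= 1, Kraft's inequality IS satisfied.
A prefix code with these lengths CAN exist.

Kraft sum = 0.15625. Satisfied.


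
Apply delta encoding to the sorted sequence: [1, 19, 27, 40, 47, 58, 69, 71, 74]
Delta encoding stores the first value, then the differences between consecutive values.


First value: 1
Deltas:
  19 - 1 = 18
  27 - 19 = 8
  40 - 27 = 13
  47 - 40 = 7
  58 - 47 = 11
  69 - 58 = 11
  71 - 69 = 2
  74 - 71 = 3


Delta encoded: [1, 18, 8, 13, 7, 11, 11, 2, 3]


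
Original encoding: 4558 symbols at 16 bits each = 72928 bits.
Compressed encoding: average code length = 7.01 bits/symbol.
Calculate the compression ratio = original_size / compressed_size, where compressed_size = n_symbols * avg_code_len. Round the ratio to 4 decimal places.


original_size = n_symbols * orig_bits = 4558 * 16 = 72928 bits
compressed_size = n_symbols * avg_code_len = 4558 * 7.01 = 31951.58 bits
ratio = original_size / compressed_size = 72928 / 31951.58 = 2.2825

Compression ratio = 2.2825


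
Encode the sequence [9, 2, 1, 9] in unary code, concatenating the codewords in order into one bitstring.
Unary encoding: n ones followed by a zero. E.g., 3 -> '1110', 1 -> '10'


Encode each number as n ones followed by a terminating 0:
  9 -> 1111111110 (10 bits)
  2 -> 110 (3 bits)
  1 -> 10 (2 bits)
  9 -> 1111111110 (10 bits)
Total length = 10 + 3 + 2 + 10 = 25 bits.

Unary([9, 2, 1, 9]) = 1111111110110101111111110 (25 bits)


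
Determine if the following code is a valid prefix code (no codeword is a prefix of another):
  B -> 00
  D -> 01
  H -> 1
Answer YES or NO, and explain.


Checking each pair (does one codeword prefix another?):
  B='00' vs D='01': no prefix
  B='00' vs H='1': no prefix
  D='01' vs B='00': no prefix
  D='01' vs H='1': no prefix
  H='1' vs B='00': no prefix
  H='1' vs D='01': no prefix
No violation found over all pairs.

YES -- this is a valid prefix code. No codeword is a prefix of any other codeword.


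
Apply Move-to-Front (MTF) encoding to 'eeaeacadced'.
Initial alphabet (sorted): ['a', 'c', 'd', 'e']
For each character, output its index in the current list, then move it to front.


MTF encoding:
'e': index 3 in ['a', 'c', 'd', 'e'] -> ['e', 'a', 'c', 'd']
'e': index 0 in ['e', 'a', 'c', 'd'] -> ['e', 'a', 'c', 'd']
'a': index 1 in ['e', 'a', 'c', 'd'] -> ['a', 'e', 'c', 'd']
'e': index 1 in ['a', 'e', 'c', 'd'] -> ['e', 'a', 'c', 'd']
'a': index 1 in ['e', 'a', 'c', 'd'] -> ['a', 'e', 'c', 'd']
'c': index 2 in ['a', 'e', 'c', 'd'] -> ['c', 'a', 'e', 'd']
'a': index 1 in ['c', 'a', 'e', 'd'] -> ['a', 'c', 'e', 'd']
'd': index 3 in ['a', 'c', 'e', 'd'] -> ['d', 'a', 'c', 'e']
'c': index 2 in ['d', 'a', 'c', 'e'] -> ['c', 'd', 'a', 'e']
'e': index 3 in ['c', 'd', 'a', 'e'] -> ['e', 'c', 'd', 'a']
'd': index 2 in ['e', 'c', 'd', 'a'] -> ['d', 'e', 'c', 'a']


Output: [3, 0, 1, 1, 1, 2, 1, 3, 2, 3, 2]


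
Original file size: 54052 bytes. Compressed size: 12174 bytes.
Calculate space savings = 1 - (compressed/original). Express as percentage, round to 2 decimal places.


ratio = compressed/original = 12174/54052 = 0.225228
savings = 1 - ratio = 1 - 0.225228 = 0.774772
as a percentage: 0.774772 * 100 = 77.48%

Space savings = 1 - 12174/54052 = 77.48%


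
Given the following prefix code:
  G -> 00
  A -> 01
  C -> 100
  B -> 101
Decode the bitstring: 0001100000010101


Decoding step by step:
Bits 00 -> G
Bits 01 -> A
Bits 100 -> C
Bits 00 -> G
Bits 00 -> G
Bits 101 -> B
Bits 01 -> A


Decoded message: GACGGBA


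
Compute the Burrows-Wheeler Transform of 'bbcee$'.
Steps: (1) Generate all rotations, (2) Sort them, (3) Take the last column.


Rotations (sorted):
  0: $bbcee -> last char: e
  1: bbcee$ -> last char: $
  2: bcee$b -> last char: b
  3: cee$bb -> last char: b
  4: e$bbce -> last char: e
  5: ee$bbc -> last char: c


BWT = e$bbec


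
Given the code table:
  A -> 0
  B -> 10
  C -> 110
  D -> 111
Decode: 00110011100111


Decoding:
0 -> A
0 -> A
110 -> C
0 -> A
111 -> D
0 -> A
0 -> A
111 -> D


Result: AACADAAD


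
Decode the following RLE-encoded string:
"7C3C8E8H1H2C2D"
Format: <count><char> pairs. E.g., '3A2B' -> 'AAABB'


Expanding each <count><char> pair:
  7C -> 'CCCCCCC'
  3C -> 'CCC'
  8E -> 'EEEEEEEE'
  8H -> 'HHHHHHHH'
  1H -> 'H'
  2C -> 'CC'
  2D -> 'DD'

Decoded = CCCCCCCCCCEEEEEEEEHHHHHHHHHCCDD


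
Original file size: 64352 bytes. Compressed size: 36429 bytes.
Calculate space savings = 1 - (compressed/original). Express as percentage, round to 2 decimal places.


ratio = compressed/original = 36429/64352 = 0.56609
savings = 1 - ratio = 1 - 0.56609 = 0.43391
as a percentage: 0.43391 * 100 = 43.39%

Space savings = 1 - 36429/64352 = 43.39%


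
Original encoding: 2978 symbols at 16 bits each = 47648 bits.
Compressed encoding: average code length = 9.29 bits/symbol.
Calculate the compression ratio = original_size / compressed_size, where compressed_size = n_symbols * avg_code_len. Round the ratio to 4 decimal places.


original_size = n_symbols * orig_bits = 2978 * 16 = 47648 bits
compressed_size = n_symbols * avg_code_len = 2978 * 9.29 = 27665.62 bits
ratio = original_size / compressed_size = 47648 / 27665.62 = 1.7223

Compression ratio = 1.7223


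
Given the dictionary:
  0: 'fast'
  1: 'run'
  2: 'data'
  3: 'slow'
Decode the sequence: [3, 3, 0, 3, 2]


Look up each index in the dictionary:
  3 -> 'slow'
  3 -> 'slow'
  0 -> 'fast'
  3 -> 'slow'
  2 -> 'data'

Decoded: "slow slow fast slow data"


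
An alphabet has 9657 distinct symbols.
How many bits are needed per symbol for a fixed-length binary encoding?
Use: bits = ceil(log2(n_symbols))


log2(9657) = 13.2374
Bracket: 2^13 = 8192 < 9657 <= 2^14 = 16384
So ceil(log2(9657)) = 14

bits = ceil(log2(9657)) = ceil(13.2374) = 14 bits


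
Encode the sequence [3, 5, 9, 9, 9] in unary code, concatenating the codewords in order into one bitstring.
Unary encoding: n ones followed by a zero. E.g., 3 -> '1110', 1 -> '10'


Encode each number as n ones followed by a terminating 0:
  3 -> 1110 (4 bits)
  5 -> 111110 (6 bits)
  9 -> 1111111110 (10 bits)
  9 -> 1111111110 (10 bits)
  9 -> 1111111110 (10 bits)
Total length = 4 + 6 + 10 + 10 + 10 = 40 bits.

Unary([3, 5, 9, 9, 9]) = 1110111110111111111011111111101111111110 (40 bits)


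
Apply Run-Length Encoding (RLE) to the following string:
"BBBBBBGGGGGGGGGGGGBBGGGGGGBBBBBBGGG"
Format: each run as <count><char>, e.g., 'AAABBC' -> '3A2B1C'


Scanning runs left to right:
  i=0: run of 'B' x 6 -> '6B'
  i=6: run of 'G' x 12 -> '12G'
  i=18: run of 'B' x 2 -> '2B'
  i=20: run of 'G' x 6 -> '6G'
  i=26: run of 'B' x 6 -> '6B'
  i=32: run of 'G' x 3 -> '3G'

RLE = 6B12G2B6G6B3G


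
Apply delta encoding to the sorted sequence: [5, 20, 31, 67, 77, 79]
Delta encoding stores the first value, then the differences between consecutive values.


First value: 5
Deltas:
  20 - 5 = 15
  31 - 20 = 11
  67 - 31 = 36
  77 - 67 = 10
  79 - 77 = 2


Delta encoded: [5, 15, 11, 36, 10, 2]


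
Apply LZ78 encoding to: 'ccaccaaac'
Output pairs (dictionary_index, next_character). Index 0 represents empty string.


LZ78 encoding steps:
Dictionary: {0: ''}
Step 1: w='' (idx 0), next='c' -> output (0, 'c'), add 'c' as idx 1
Step 2: w='c' (idx 1), next='a' -> output (1, 'a'), add 'ca' as idx 2
Step 3: w='c' (idx 1), next='c' -> output (1, 'c'), add 'cc' as idx 3
Step 4: w='' (idx 0), next='a' -> output (0, 'a'), add 'a' as idx 4
Step 5: w='a' (idx 4), next='a' -> output (4, 'a'), add 'aa' as idx 5
Step 6: w='c' (idx 1), end of input -> output (1, '')


Encoded: [(0, 'c'), (1, 'a'), (1, 'c'), (0, 'a'), (4, 'a'), (1, '')]


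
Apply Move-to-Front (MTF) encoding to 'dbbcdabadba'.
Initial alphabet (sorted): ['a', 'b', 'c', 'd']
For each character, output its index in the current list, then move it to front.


MTF encoding:
'd': index 3 in ['a', 'b', 'c', 'd'] -> ['d', 'a', 'b', 'c']
'b': index 2 in ['d', 'a', 'b', 'c'] -> ['b', 'd', 'a', 'c']
'b': index 0 in ['b', 'd', 'a', 'c'] -> ['b', 'd', 'a', 'c']
'c': index 3 in ['b', 'd', 'a', 'c'] -> ['c', 'b', 'd', 'a']
'd': index 2 in ['c', 'b', 'd', 'a'] -> ['d', 'c', 'b', 'a']
'a': index 3 in ['d', 'c', 'b', 'a'] -> ['a', 'd', 'c', 'b']
'b': index 3 in ['a', 'd', 'c', 'b'] -> ['b', 'a', 'd', 'c']
'a': index 1 in ['b', 'a', 'd', 'c'] -> ['a', 'b', 'd', 'c']
'd': index 2 in ['a', 'b', 'd', 'c'] -> ['d', 'a', 'b', 'c']
'b': index 2 in ['d', 'a', 'b', 'c'] -> ['b', 'd', 'a', 'c']
'a': index 2 in ['b', 'd', 'a', 'c'] -> ['a', 'b', 'd', 'c']


Output: [3, 2, 0, 3, 2, 3, 3, 1, 2, 2, 2]


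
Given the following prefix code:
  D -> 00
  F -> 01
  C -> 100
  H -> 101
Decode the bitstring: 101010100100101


Decoding step by step:
Bits 101 -> H
Bits 01 -> F
Bits 01 -> F
Bits 00 -> D
Bits 100 -> C
Bits 101 -> H


Decoded message: HFFDCH


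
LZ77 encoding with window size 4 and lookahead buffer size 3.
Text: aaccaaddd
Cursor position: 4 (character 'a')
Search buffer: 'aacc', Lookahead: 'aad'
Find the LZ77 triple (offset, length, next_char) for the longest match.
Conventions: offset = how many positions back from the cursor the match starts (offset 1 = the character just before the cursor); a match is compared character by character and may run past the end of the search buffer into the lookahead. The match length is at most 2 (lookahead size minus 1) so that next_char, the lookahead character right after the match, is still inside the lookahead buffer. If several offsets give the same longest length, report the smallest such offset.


Try each offset into the search buffer:
  offset=1 (pos 3, char 'c'): match length 0
  offset=2 (pos 2, char 'c'): match length 0
  offset=3 (pos 1, char 'a'): match length 1
  offset=4 (pos 0, char 'a'): match length 2
Longest match has length 2 at offset 4.
next_char = character at position 4 + 2 = 6 -> 'd'

Best match: offset=4, length=2 (matching 'aa' starting at position 0)
LZ77 triple: (4, 2, 'd')


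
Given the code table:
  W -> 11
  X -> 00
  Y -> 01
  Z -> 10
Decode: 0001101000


Decoding:
00 -> X
01 -> Y
10 -> Z
10 -> Z
00 -> X


Result: XYZZX


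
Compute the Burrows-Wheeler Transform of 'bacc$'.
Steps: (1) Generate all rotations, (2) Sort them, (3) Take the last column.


Rotations (sorted):
  0: $bacc -> last char: c
  1: acc$b -> last char: b
  2: bacc$ -> last char: $
  3: c$bac -> last char: c
  4: cc$ba -> last char: a


BWT = cb$ca


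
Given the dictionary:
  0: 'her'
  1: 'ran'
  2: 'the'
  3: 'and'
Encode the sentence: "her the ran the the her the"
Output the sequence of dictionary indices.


Look up each word in the dictionary:
  'her' -> 0
  'the' -> 2
  'ran' -> 1
  'the' -> 2
  'the' -> 2
  'her' -> 0
  'the' -> 2

Encoded: [0, 2, 1, 2, 2, 0, 2]


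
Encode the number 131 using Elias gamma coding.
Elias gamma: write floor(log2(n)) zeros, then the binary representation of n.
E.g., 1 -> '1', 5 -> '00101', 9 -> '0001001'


num_bits = floor(log2(131)) + 1 = 8
leading_zeros = num_bits - 1 = 7
binary(131) = 10000011

Elias gamma(131) = '0000000' + '10000011' = 000000010000011 (15 bits)


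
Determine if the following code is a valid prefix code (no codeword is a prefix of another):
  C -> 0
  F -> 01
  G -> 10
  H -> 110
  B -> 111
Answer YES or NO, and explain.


Checking each pair (does one codeword prefix another?):
  C='0' vs F='01': prefix -- VIOLATION

NO -- this is NOT a valid prefix code. C (0) is a prefix of F (01).


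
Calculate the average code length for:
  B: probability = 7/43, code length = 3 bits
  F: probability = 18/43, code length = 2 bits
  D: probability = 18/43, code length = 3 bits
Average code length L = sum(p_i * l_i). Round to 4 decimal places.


Weighted contributions p_i * l_i:
  B: (7/43) * 3 = 21/43
  F: (18/43) * 2 = 36/43
  D: (18/43) * 3 = 54/43
Sum = (21 + 36 + 54)/43 = 111/43

L = 111/43 = 2.5814 bits/symbol


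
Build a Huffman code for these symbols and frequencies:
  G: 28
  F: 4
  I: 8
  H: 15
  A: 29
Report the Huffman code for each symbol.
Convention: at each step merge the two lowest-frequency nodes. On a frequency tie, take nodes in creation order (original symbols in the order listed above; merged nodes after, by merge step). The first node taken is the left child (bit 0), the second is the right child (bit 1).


Huffman tree construction:
Step 1: Merge F(4) + I(8) = 12
Step 2: Merge (F+I)(12) + H(15) = 27
Step 3: Merge ((F+I)+H)(27) + G(28) = 55
Step 4: Merge A(29) + (((F+I)+H)+G)(55) = 84
Read each symbol's code off the tree from the root (left child = 0, right child = 1).

Codes:
  G: 11 (length 2)
  F: 1000 (length 4)
  I: 1001 (length 4)
  H: 101 (length 3)
  A: 0 (length 1)
Average code length: 178/84 = 2.1190 bits/symbol


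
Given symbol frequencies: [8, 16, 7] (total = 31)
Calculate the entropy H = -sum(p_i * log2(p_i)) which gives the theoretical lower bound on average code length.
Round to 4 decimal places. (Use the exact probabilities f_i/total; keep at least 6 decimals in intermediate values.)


Per-symbol terms -p_i * log2(p_i) with p_i = f_i/31:
  p = 8/31 = 0.258065: log2(p) = -1.954196, -p*log2(p) = 0.504309
  p = 16/31 = 0.516129: log2(p) = -0.954196, -p*log2(p) = 0.492488
  p = 7/31 = 0.225806: log2(p) = -2.146841, -p*log2(p) = 0.484771
H = 0.504309 + 0.492488 + 0.484771 = 1.481568

H = 1.4816 bits/symbol
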